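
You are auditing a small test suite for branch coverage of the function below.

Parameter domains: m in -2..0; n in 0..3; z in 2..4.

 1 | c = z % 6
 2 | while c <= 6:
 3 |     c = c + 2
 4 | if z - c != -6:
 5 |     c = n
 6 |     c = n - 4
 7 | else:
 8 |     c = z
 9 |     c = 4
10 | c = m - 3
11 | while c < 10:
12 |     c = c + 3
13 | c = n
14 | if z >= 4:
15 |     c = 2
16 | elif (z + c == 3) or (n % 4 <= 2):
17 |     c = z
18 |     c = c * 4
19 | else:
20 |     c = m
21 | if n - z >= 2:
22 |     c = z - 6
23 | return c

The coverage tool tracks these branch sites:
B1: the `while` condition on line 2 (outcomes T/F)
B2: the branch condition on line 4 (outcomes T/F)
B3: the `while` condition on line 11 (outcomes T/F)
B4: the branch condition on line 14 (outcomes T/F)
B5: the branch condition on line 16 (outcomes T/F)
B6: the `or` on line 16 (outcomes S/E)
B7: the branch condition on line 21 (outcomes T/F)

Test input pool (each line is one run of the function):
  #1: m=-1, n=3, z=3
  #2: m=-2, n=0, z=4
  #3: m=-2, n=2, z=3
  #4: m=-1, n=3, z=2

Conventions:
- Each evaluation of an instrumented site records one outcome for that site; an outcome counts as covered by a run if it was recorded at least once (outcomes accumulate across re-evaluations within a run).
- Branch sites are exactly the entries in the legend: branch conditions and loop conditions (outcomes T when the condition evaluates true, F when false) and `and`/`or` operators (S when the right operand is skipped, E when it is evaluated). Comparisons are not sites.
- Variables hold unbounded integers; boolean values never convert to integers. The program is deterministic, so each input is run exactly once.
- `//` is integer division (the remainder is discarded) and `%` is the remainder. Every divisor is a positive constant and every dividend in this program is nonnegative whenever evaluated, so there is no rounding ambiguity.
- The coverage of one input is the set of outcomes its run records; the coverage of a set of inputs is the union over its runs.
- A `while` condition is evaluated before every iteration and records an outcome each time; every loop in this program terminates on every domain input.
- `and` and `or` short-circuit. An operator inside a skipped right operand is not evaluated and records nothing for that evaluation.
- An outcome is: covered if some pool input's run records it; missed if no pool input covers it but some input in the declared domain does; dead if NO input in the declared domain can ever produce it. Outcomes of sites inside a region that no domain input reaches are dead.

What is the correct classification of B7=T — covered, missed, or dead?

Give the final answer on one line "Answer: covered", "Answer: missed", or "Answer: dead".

no pool input records B7=T
checking all 36 inputs in the declared domain: B7=T is never recorded -> dead

Answer: dead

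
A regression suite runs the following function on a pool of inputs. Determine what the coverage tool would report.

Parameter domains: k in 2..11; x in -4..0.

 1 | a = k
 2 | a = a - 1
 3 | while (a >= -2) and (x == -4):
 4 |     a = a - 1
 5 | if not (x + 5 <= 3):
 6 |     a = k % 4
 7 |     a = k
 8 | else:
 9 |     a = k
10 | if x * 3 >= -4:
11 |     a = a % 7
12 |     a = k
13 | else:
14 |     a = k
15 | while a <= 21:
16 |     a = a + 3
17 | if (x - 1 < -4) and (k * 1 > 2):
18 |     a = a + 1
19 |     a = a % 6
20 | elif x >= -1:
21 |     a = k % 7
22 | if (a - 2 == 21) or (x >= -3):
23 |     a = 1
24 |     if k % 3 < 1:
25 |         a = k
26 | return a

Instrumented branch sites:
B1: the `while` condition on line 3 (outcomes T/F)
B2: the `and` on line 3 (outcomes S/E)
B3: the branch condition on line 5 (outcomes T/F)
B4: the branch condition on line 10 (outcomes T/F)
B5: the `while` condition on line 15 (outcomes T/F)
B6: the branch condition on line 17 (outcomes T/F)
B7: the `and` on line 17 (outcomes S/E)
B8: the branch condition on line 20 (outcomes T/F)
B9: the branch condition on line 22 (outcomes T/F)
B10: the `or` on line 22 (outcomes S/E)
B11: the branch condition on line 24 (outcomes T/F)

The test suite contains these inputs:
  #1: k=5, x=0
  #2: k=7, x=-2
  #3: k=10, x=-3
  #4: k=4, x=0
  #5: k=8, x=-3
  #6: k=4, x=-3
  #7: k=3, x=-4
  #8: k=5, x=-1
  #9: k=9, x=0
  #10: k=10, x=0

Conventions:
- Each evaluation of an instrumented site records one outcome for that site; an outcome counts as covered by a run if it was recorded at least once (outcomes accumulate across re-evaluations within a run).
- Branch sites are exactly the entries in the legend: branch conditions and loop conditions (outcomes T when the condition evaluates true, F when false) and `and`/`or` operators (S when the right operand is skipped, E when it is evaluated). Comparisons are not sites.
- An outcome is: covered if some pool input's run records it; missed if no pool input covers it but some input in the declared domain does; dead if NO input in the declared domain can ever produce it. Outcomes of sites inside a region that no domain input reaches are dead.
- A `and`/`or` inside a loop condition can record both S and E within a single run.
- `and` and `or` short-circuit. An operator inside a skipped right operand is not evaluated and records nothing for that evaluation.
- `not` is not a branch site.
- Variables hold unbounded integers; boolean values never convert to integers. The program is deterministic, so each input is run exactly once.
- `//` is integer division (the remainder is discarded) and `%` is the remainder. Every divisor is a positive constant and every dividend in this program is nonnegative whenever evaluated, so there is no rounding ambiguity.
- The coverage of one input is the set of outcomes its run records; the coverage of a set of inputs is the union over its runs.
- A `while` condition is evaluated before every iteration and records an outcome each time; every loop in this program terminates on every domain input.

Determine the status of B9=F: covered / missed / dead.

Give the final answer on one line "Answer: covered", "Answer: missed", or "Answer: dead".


B9=F is recorded by pool input(s) 7 -> covered
Answer: covered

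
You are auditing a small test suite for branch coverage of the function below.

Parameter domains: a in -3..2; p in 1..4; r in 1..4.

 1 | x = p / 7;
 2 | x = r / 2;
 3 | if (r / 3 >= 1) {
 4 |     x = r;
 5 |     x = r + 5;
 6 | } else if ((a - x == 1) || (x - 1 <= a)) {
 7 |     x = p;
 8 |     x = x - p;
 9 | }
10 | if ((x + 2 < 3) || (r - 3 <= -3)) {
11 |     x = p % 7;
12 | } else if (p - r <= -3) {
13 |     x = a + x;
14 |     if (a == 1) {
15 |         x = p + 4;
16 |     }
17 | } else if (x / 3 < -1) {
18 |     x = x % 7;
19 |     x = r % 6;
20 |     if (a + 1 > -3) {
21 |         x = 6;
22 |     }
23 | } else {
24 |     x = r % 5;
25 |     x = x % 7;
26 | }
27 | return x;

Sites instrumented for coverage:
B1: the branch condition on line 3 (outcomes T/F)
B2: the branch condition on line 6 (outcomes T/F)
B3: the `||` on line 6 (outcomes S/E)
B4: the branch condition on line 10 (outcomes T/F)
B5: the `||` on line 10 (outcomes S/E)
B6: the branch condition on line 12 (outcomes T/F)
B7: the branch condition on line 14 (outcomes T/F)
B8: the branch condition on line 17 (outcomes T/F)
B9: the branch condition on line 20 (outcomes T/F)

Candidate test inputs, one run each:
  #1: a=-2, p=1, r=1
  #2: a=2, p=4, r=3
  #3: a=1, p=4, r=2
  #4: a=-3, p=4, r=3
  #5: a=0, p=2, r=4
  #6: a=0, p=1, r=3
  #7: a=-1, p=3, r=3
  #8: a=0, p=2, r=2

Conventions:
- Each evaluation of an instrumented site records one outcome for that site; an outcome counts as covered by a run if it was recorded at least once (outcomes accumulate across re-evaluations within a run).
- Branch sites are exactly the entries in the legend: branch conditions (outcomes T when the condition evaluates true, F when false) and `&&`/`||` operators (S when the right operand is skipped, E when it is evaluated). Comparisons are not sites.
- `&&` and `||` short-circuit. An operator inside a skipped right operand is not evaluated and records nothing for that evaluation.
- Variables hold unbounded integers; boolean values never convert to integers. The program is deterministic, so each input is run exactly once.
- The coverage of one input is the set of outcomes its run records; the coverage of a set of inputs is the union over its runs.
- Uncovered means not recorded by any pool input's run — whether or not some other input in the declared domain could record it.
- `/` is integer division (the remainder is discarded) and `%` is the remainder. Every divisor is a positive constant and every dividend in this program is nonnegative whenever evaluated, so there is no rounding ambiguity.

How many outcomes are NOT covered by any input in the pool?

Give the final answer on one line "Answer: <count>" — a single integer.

#1 (a=-2, p=1, r=1) -> B1->F, B3->E, B2->F, B5->S, B4->T; covered: B1=F, B2=F, B3=E, B4=T, B5=S
#2 (a=2, p=4, r=3) -> B1->T, B5->E, B4->F, B6->F, B8->F; covered: B1=T, B4=F, B5=E, B6=F, B8=F
#3 (a=1, p=4, r=2) -> B1->F, B3->E, B2->T, B5->S, B4->T; covered: B1=F, B2=T, B3=E, B4=T, B5=S
#4 (a=-3, p=4, r=3) -> B1->T, B5->E, B4->F, B6->F, B8->F; covered: B1=T, B4=F, B5=E, B6=F, B8=F
#5 (a=0, p=2, r=4) -> B1->T, B5->E, B4->F, B6->F, B8->F; covered: B1=T, B4=F, B5=E, B6=F, B8=F
#6 (a=0, p=1, r=3) -> B1->T, B5->E, B4->F, B6->F, B8->F; covered: B1=T, B4=F, B5=E, B6=F, B8=F
#7 (a=-1, p=3, r=3) -> B1->T, B5->E, B4->F, B6->F, B8->F; covered: B1=T, B4=F, B5=E, B6=F, B8=F
#8 (a=0, p=2, r=2) -> B1->F, B3->E, B2->T, B5->S, B4->T; covered: B1=F, B2=T, B3=E, B4=T, B5=S
union over the pool: B1=T, B1=F, B2=T, B2=F, B3=E, B4=T, B4=F, B5=S, B5=E, B6=F, B8=F
uncovered (7 of 18): B3=S, B6=T, B7=T, B7=F, B8=T, B9=T, B9=F

Answer: 7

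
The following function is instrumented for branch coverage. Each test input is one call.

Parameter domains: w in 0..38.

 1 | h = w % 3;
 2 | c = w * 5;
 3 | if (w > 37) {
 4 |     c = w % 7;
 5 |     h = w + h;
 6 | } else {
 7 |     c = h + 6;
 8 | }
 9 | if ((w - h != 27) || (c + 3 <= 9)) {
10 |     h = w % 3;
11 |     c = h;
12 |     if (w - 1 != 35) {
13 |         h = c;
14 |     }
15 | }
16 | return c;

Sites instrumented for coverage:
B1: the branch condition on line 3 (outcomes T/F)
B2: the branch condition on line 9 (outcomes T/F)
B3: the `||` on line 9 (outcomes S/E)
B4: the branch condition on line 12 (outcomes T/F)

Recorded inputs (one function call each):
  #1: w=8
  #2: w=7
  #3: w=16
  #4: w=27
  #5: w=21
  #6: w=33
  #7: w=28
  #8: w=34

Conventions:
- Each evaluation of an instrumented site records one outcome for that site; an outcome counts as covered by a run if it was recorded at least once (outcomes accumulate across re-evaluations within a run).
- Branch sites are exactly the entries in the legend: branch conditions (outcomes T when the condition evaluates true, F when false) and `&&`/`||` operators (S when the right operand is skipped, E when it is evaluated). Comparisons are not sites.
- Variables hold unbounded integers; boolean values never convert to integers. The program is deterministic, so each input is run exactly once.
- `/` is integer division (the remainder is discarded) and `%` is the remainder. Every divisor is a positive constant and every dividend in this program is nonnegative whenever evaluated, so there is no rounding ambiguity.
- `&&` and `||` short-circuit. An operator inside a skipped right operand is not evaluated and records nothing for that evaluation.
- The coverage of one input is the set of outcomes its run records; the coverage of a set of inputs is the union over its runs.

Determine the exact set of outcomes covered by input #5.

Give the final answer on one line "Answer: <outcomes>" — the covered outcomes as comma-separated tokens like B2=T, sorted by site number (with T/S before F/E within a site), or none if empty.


Running input #5 (w=21), event by event:
  B1->F, B3->S, B2->T, B4->T
as a set, this run covers: B1=F, B2=T, B3=S, B4=T
Answer: B1=F, B2=T, B3=S, B4=T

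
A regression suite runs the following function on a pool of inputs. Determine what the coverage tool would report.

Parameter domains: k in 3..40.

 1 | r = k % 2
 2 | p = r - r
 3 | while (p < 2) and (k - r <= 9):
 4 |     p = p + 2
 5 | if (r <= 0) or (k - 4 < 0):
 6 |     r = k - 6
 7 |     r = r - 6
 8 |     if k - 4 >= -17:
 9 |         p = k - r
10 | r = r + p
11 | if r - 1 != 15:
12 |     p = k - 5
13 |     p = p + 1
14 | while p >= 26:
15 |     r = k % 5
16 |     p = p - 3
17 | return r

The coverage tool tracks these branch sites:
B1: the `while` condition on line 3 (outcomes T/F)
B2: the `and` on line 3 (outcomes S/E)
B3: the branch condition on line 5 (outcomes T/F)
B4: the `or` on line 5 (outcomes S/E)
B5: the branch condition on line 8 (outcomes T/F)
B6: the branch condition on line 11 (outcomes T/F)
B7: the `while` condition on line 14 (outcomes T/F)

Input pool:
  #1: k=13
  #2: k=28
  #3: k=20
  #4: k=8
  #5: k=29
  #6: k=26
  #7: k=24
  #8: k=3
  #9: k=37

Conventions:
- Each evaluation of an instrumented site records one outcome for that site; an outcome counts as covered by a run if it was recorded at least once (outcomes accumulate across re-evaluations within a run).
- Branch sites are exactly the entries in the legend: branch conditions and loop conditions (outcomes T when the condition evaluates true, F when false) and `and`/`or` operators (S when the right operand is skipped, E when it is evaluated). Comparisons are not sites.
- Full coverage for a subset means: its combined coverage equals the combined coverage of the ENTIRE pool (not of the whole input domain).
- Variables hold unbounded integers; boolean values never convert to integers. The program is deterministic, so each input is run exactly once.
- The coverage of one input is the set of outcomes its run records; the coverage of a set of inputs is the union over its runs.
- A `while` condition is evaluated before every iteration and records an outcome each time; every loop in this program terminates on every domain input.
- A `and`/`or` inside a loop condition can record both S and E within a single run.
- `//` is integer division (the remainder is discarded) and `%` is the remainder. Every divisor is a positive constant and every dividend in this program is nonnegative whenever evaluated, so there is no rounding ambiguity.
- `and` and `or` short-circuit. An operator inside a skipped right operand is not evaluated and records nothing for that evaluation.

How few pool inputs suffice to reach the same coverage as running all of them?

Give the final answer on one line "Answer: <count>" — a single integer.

test 1 (k=13) fires B2->E, B1->F, B4->E, B3->F, B6->T, B7->F; hits B1=F, B2=E, B3=F, B4=E, B6=T, B7=F
test 2 (k=28) fires B2->E, B1->F, B4->S, B3->T, B5->T, B6->T, B7->F; hits B1=F, B2=E, B3=T, B4=S, B5=T, B6=T, B7=F
test 3 (k=20) fires B2->E, B1->F, B4->S, B3->T, B5->T, B6->T, B7->F; hits B1=F, B2=E, B3=T, B4=S, B5=T, B6=T, B7=F
test 4 (k=8) fires B2->E, B1->T, B2->S, B1->F, B4->S, B3->T, B5->T, B6->T, B7->F; hits B1=T, B1=F, B2=S, B2=E, B3=T, B4=S, B5=T, B6=T, B7=F
test 5 (k=29) fires B2->E, B1->F, B4->E, B3->F, B6->T, B7->F; hits B1=F, B2=E, B3=F, B4=E, B6=T, B7=F
test 6 (k=26) fires B2->E, B1->F, B4->S, B3->T, B5->T, B6->T, B7->F; hits B1=F, B2=E, B3=T, B4=S, B5=T, B6=T, B7=F
test 7 (k=24) fires B2->E, B1->F, B4->S, B3->T, B5->T, B6->T, B7->F; hits B1=F, B2=E, B3=T, B4=S, B5=T, B6=T, B7=F
test 8 (k=3) fires B2->E, B1->T, B2->S, B1->F, B4->E, B3->T, B5->T, B6->T, B7->F; hits B1=T, B1=F, B2=S, B2=E, B3=T, B4=E, B5=T, B6=T, B7=F
test 9 (k=37) fires B2->E, B1->F, B4->E, B3->F, B6->T, B7->T, B7->T, B7->T, B7->F; hits B1=F, B2=E, B3=F, B4=E, B6=T, B7=T, B7=F
union over all inputs: B1=T, B1=F, B2=S, B2=E, B3=T, B3=F, B4=S, B4=E, B5=T, B6=T, B7=T, B7=F (12 outcomes)
every size-1 subset falls short of the 12 outcomes (best: 9/12)
size 2: inputs {4, 9} cover all 12 outcomes, and no lexicographically smaller subset of this size does

Answer: 2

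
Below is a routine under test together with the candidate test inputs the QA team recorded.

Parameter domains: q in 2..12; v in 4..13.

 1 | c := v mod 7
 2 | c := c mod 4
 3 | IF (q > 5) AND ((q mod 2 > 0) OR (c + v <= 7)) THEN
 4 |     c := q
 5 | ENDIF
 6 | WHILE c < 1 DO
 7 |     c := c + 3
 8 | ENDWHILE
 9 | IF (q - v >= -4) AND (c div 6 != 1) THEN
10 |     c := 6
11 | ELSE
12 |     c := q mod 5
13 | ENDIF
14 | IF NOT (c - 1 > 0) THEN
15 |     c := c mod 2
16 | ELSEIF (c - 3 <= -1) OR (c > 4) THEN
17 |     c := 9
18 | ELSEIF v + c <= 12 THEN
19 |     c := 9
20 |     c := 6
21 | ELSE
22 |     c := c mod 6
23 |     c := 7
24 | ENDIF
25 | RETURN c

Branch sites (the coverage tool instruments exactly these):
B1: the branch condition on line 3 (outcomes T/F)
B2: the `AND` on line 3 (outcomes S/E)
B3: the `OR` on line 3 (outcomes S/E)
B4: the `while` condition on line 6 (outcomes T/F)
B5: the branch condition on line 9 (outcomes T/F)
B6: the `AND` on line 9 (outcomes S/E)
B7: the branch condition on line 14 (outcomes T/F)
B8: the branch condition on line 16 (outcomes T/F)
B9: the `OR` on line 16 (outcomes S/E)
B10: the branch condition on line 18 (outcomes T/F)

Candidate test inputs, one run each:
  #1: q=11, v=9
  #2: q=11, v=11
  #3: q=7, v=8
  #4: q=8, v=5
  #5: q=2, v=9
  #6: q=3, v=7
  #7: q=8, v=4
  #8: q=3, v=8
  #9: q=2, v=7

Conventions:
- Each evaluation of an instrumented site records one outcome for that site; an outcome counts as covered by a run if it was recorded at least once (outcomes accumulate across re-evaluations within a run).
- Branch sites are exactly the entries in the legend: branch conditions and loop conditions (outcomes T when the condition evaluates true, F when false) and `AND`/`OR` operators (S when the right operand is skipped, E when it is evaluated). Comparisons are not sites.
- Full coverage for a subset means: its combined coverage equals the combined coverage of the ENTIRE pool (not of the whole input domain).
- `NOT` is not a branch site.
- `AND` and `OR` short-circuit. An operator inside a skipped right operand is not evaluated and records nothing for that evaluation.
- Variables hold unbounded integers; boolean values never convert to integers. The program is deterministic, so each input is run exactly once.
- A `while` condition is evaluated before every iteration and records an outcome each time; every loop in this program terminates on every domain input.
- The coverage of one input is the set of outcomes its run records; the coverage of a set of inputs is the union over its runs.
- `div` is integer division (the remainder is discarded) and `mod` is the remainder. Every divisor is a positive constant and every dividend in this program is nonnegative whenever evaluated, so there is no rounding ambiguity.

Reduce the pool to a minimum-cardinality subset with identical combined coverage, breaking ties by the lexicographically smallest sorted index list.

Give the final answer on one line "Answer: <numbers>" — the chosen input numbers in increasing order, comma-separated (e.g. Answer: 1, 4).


input #1, q=11, v=9: events B2->E, B3->S, B1->T, B4->F, B6->E, B5->F, B7->T; outcomes B1=T, B2=E, B3=S, B4=F, B5=F, B6=E, B7=T
input #2, q=11, v=11: events B2->E, B3->S, B1->T, B4->F, B6->E, B5->F, B7->T; outcomes B1=T, B2=E, B3=S, B4=F, B5=F, B6=E, B7=T
input #3, q=7, v=8: events B2->E, B3->S, B1->T, B4->F, B6->E, B5->F, B7->F, B9->S, B8->T; outcomes B1=T, B2=E, B3=S, B4=F, B5=F, B6=E, B7=F, B8=T, B9=S
input #4, q=8, v=5: events B2->E, B3->E, B1->T, B4->F, B6->E, B5->F, B7->F, B9->E, B8->F, B10->T; outcomes B1=T, B2=E, B3=E, B4=F, B5=F, B6=E, B7=F, B8=F, B9=E, B10=T
input #5, q=2, v=9: events B2->S, B1->F, B4->F, B6->S, B5->F, B7->F, B9->S, B8->T; outcomes B1=F, B2=S, B4=F, B5=F, B6=S, B7=F, B8=T, B9=S
input #6, q=3, v=7: events B2->S, B1->F, B4->T, B4->F, B6->E, B5->T, B7->F, B9->E, B8->T; outcomes B1=F, B2=S, B4=T, B4=F, B5=T, B6=E, B7=F, B8=T, B9=E
input #7, q=8, v=4: events B2->E, B3->E, B1->T, B4->F, B6->E, B5->F, B7->F, B9->E, B8->F, B10->T; outcomes B1=T, B2=E, B3=E, B4=F, B5=F, B6=E, B7=F, B8=F, B9=E, B10=T
input #8, q=3, v=8: events B2->S, B1->F, B4->F, B6->S, B5->F, B7->F, B9->E, B8->F, B10->T; outcomes B1=F, B2=S, B4=F, B5=F, B6=S, B7=F, B8=F, B9=E, B10=T
input #9, q=2, v=7: events B2->S, B1->F, B4->T, B4->F, B6->S, B5->F, B7->F, B9->S, B8->T; outcomes B1=F, B2=S, B4=T, B4=F, B5=F, B6=S, B7=F, B8=T, B9=S
together the pool reaches 19 outcomes: B1=T, B1=F, B2=S, B2=E, B3=S, B3=E, B4=T, B4=F, B5=T, B5=F, B6=S, B6=E, B7=T, B7=F, B8=T, B8=F, B9=S, B9=E, B10=T
size 1 is not enough: best union over all size-1 subsets is 10/19
size 2 is not enough: best union over all size-2 subsets is 16/19
size 3 is not enough: best union over all size-3 subsets is 18/19
inputs {1, 4, 5, 6} (size 4) cover everything; no size-4 subset with a lexicographically smaller index list covers all 19
Answer: 1, 4, 5, 6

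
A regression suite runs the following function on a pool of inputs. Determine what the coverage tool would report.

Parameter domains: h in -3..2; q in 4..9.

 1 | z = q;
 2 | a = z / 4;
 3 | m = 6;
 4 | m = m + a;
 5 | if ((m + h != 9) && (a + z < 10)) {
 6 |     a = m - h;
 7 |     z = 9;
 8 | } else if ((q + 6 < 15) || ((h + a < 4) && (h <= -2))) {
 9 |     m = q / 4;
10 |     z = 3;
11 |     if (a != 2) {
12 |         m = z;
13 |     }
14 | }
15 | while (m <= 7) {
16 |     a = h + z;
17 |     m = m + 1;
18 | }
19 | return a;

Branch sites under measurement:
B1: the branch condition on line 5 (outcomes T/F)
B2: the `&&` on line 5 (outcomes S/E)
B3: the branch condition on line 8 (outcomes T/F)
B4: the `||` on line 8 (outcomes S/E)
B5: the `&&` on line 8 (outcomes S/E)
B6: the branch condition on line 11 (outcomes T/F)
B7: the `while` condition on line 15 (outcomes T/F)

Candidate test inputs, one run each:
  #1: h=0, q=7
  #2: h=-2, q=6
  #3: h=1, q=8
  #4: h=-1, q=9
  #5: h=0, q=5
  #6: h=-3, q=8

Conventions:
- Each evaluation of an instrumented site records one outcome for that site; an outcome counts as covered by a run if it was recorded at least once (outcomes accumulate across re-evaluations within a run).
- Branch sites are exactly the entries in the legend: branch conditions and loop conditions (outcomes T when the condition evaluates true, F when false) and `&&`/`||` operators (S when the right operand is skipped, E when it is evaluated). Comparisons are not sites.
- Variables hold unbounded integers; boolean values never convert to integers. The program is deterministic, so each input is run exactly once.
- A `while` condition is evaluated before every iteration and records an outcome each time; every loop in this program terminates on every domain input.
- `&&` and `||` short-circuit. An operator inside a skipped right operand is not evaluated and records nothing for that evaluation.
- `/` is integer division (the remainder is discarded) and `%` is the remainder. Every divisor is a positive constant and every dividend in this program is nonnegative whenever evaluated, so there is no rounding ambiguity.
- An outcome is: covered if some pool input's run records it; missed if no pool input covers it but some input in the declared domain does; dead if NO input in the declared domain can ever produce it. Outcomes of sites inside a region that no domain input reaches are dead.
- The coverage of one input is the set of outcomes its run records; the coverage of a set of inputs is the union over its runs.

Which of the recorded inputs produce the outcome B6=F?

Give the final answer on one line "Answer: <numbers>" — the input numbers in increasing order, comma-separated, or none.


input #1 (h=0, q=7): does not produce B6=F
input #2 (h=-2, q=6): does not produce B6=F
input #3 (h=1, q=8): produces B6=F
input #4 (h=-1, q=9): does not produce B6=F
input #5 (h=0, q=5): does not produce B6=F
input #6 (h=-3, q=8): produces B6=F
Answer: 3, 6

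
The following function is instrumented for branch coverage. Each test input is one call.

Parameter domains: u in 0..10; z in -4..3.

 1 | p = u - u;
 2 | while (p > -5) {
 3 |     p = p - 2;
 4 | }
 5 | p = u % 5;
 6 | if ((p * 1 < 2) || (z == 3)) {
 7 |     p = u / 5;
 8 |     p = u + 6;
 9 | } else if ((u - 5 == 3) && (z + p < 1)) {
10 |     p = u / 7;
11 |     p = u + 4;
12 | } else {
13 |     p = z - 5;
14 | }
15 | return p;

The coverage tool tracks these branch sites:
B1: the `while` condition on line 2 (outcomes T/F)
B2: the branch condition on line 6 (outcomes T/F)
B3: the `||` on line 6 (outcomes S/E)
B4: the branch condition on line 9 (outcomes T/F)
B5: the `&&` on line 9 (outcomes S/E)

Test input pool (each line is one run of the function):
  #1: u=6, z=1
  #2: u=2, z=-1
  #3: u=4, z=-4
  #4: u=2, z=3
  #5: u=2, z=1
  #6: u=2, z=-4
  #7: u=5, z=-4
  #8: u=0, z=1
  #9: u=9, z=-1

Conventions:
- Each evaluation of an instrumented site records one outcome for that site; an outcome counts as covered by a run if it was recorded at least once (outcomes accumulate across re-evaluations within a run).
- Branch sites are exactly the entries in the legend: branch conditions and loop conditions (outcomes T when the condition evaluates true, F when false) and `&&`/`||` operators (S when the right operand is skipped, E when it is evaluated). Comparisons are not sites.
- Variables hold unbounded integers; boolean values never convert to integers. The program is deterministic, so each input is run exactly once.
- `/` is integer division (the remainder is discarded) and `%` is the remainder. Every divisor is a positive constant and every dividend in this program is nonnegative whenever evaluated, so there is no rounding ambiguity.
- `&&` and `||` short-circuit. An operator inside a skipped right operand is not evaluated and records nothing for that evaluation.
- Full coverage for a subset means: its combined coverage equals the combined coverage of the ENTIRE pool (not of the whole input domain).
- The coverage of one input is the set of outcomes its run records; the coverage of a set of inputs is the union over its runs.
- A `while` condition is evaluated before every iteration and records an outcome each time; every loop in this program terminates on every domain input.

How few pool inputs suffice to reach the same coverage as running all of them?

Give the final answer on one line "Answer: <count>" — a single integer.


#1 (u=6, z=1) -> covered: B1=T, B1=F, B2=T, B3=S
#2 (u=2, z=-1) -> covered: B1=T, B1=F, B2=F, B3=E, B4=F, B5=S
#3 (u=4, z=-4) -> covered: B1=T, B1=F, B2=F, B3=E, B4=F, B5=S
#4 (u=2, z=3) -> covered: B1=T, B1=F, B2=T, B3=E
#5 (u=2, z=1) -> covered: B1=T, B1=F, B2=F, B3=E, B4=F, B5=S
#6 (u=2, z=-4) -> covered: B1=T, B1=F, B2=F, B3=E, B4=F, B5=S
#7 (u=5, z=-4) -> covered: B1=T, B1=F, B2=T, B3=S
#8 (u=0, z=1) -> covered: B1=T, B1=F, B2=T, B3=S
#9 (u=9, z=-1) -> covered: B1=T, B1=F, B2=F, B3=E, B4=F, B5=S
pool-wide coverage (8 outcomes): B1=T, B1=F, B2=T, B2=F, B3=S, B3=E, B4=F, B5=S
checked all size-1 subsets: none covers 8 outcomes (max 6/8)
at size 2, {1, 2} reaches all 8 outcomes; every lexicographically earlier size-2 subset fails
Answer: 2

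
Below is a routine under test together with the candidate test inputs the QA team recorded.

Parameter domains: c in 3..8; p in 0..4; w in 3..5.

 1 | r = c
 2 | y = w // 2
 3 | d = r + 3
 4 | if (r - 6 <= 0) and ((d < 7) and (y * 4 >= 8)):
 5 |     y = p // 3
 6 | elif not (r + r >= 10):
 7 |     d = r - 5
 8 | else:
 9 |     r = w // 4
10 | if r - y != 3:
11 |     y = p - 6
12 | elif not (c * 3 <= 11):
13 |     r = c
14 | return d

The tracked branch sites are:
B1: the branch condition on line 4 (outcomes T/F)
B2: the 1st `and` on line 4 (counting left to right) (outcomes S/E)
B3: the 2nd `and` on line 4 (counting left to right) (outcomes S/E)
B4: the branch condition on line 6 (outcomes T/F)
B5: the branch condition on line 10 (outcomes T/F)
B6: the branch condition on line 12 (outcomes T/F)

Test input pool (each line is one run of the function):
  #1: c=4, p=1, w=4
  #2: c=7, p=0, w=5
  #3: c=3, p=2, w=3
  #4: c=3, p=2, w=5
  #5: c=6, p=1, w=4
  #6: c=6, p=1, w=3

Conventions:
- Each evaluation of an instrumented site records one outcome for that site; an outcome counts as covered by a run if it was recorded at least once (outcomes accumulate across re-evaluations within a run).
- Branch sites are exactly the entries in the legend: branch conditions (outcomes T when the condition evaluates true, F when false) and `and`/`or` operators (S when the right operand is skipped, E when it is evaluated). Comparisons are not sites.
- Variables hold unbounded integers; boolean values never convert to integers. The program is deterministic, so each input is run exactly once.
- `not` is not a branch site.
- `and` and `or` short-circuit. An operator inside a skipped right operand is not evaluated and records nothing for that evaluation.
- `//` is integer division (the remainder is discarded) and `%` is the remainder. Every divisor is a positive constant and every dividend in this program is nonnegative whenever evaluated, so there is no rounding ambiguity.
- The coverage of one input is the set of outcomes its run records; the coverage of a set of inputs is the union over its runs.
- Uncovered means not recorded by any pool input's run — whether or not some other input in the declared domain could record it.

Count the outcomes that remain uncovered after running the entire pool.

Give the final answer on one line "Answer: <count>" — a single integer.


run #1 (c=4, p=1, w=4) runs B2->E, B3->S, B1->F, B4->T, B5->T; records B1=F, B2=E, B3=S, B4=T, B5=T
run #2 (c=7, p=0, w=5) runs B2->S, B1->F, B4->F, B5->T; records B1=F, B2=S, B4=F, B5=T
run #3 (c=3, p=2, w=3) runs B2->E, B3->E, B1->F, B4->T, B5->T; records B1=F, B2=E, B3=E, B4=T, B5=T
run #4 (c=3, p=2, w=5) runs B2->E, B3->E, B1->T, B5->F, B6->F; records B1=T, B2=E, B3=E, B5=F, B6=F
run #5 (c=6, p=1, w=4) runs B2->E, B3->S, B1->F, B4->F, B5->T; records B1=F, B2=E, B3=S, B4=F, B5=T
run #6 (c=6, p=1, w=3) runs B2->E, B3->S, B1->F, B4->F, B5->T; records B1=F, B2=E, B3=S, B4=F, B5=T
union over the pool: B1=T, B1=F, B2=S, B2=E, B3=S, B3=E, B4=T, B4=F, B5=T, B5=F, B6=F
uncovered (1 of 12): B6=T
Answer: 1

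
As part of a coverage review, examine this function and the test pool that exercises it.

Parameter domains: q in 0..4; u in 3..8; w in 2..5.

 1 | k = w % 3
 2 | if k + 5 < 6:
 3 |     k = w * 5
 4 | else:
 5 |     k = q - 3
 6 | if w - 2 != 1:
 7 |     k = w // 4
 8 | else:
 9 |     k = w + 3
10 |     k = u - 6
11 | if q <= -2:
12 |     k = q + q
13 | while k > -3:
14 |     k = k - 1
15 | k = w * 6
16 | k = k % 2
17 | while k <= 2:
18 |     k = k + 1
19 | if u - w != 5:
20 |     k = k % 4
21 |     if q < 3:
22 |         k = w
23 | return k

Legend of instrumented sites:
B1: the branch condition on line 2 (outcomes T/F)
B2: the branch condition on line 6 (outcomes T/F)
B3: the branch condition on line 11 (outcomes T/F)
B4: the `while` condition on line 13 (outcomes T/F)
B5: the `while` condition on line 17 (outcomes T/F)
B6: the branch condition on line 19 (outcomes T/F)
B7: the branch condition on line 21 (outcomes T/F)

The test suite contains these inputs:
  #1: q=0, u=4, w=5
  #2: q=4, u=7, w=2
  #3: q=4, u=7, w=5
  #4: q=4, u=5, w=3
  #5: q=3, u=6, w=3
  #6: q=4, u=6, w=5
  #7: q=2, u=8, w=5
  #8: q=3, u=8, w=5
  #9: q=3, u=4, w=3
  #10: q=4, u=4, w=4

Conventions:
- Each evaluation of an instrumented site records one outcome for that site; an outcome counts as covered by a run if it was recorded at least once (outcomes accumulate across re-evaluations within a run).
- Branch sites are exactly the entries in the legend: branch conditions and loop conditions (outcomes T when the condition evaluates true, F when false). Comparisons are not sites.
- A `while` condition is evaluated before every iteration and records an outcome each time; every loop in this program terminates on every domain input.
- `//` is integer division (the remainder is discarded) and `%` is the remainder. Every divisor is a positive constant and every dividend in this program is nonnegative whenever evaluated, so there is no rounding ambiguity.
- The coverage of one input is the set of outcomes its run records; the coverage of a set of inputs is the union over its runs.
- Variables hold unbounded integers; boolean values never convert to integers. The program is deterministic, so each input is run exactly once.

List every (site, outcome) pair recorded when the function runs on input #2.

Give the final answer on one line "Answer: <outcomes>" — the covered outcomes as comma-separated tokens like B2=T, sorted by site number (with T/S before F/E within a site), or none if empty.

Simulating input #2 (q=4, u=7, w=2) step by step:
  B1->F, B2->T, B3->F, B4->T, B4->T, B4->T, B4->F, B5->T, B5->T, B5->T
  B5->F, B6->F
deduplicating events, the covered set is: B1=F, B2=T, B3=F, B4=T, B4=F, B5=T, B5=F, B6=F

Answer: B1=F, B2=T, B3=F, B4=T, B4=F, B5=T, B5=F, B6=F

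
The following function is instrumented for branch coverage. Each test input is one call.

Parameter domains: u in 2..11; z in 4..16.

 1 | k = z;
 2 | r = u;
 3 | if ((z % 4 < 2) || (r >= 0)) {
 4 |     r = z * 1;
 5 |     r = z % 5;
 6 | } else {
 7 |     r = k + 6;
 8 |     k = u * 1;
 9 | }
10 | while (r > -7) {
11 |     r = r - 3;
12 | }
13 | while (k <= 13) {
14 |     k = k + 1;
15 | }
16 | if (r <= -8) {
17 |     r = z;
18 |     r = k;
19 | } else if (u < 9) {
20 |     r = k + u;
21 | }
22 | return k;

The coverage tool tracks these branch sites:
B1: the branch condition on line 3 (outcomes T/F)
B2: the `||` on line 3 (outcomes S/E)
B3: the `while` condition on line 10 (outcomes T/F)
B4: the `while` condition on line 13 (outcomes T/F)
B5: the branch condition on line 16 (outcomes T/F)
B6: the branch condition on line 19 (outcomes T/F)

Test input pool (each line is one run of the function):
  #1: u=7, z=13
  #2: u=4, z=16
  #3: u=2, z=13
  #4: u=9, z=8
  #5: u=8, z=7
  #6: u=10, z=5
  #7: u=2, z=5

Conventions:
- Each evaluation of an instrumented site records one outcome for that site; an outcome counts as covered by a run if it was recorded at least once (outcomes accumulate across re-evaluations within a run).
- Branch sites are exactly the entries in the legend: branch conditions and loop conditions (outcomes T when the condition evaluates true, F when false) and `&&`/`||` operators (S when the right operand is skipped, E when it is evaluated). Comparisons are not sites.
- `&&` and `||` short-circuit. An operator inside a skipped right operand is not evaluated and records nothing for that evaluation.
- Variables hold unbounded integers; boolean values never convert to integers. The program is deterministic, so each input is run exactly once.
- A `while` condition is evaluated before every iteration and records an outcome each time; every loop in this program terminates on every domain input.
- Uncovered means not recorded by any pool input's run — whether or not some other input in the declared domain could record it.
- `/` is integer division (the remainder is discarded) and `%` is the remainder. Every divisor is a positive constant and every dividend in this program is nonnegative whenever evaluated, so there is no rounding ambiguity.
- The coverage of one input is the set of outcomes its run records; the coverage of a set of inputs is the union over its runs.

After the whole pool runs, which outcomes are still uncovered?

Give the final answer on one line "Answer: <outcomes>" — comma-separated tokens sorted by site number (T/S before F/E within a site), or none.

input #1, u=7, z=13: events B2->S, B1->T, B3->T, B3->T, B3->T, B3->T, B3->F, B4->T, B4->F, B5->T; outcomes B1=T, B2=S, B3=T, B3=F, B4=T, B4=F, B5=T
input #2, u=4, z=16: events B2->S, B1->T, B3->T, B3->T, B3->T, B3->F, B4->F, B5->T; outcomes B1=T, B2=S, B3=T, B3=F, B4=F, B5=T
input #3, u=2, z=13: events B2->S, B1->T, B3->T, B3->T, B3->T, B3->T, B3->F, B4->T, B4->F, B5->T; outcomes B1=T, B2=S, B3=T, B3=F, B4=T, B4=F, B5=T
input #4, u=9, z=8: events B2->S, B1->T, B3->T, B3->T, B3->T, B3->T, B3->F, B4->T, B4->T, B4->T, B4->T, B4->T, B4->T, B4->F, ...; outcomes B1=T, B2=S, B3=T, B3=F, B4=T, B4=F, B5=T
input #5, u=8, z=7: events B2->E, B1->T, B3->T, B3->T, B3->T, B3->F, B4->T, B4->T, B4->T, B4->T, B4->T, B4->T, B4->T, B4->F, ...; outcomes B1=T, B2=E, B3=T, B3=F, B4=T, B4=F, B5=F, B6=T
input #6, u=10, z=5: events B2->S, B1->T, B3->T, B3->T, B3->T, B3->F, B4->T, B4->T, B4->T, B4->T, B4->T, B4->T, B4->T, B4->T, ...; outcomes B1=T, B2=S, B3=T, B3=F, B4=T, B4=F, B5=T
input #7, u=2, z=5: events B2->S, B1->T, B3->T, B3->T, B3->T, B3->F, B4->T, B4->T, B4->T, B4->T, B4->T, B4->T, B4->T, B4->T, ...; outcomes B1=T, B2=S, B3=T, B3=F, B4=T, B4=F, B5=T
union over the pool: B1=T, B2=S, B2=E, B3=T, B3=F, B4=T, B4=F, B5=T, B5=F, B6=T
uncovered (2 of 12): B1=F, B6=F

Answer: B1=F, B6=F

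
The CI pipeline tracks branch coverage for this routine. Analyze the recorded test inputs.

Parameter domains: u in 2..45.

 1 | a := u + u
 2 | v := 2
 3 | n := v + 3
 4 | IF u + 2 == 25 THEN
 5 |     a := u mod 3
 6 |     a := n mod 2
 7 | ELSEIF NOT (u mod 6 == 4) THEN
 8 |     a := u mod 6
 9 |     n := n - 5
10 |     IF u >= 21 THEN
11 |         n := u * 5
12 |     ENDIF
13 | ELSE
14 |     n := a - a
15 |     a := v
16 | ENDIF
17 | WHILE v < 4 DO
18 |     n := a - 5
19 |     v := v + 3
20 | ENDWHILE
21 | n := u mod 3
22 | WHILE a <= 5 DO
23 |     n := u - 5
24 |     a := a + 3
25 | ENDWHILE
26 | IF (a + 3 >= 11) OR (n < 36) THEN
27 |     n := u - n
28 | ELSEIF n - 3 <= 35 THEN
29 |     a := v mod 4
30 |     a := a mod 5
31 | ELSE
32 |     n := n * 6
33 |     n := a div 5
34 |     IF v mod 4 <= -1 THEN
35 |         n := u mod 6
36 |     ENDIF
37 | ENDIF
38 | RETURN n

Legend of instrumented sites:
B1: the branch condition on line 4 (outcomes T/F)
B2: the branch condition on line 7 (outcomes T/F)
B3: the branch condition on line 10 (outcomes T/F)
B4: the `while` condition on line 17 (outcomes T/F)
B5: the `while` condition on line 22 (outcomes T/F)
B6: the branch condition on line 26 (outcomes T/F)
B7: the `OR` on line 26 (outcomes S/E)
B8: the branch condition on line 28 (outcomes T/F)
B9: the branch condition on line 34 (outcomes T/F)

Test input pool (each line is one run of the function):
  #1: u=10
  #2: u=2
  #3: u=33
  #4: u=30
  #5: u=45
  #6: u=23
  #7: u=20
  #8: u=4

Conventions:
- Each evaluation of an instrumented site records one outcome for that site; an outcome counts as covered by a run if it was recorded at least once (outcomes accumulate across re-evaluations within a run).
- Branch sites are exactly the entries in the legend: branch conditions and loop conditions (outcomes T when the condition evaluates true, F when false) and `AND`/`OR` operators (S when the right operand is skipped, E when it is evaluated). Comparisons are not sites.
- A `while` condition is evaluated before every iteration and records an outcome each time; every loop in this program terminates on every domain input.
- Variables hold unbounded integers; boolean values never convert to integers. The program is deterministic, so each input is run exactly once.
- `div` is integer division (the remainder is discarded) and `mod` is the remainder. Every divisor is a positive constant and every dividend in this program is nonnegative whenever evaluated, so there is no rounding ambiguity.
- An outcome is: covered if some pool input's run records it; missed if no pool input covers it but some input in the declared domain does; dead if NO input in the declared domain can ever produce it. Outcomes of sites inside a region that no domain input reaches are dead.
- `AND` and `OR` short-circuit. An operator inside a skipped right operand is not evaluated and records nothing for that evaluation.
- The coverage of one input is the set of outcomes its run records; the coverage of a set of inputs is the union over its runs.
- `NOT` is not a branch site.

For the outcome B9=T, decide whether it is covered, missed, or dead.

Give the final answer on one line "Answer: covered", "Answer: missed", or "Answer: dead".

no pool input records B9=T
checking all 44 inputs in the declared domain: B9=T is never recorded -> dead

Answer: dead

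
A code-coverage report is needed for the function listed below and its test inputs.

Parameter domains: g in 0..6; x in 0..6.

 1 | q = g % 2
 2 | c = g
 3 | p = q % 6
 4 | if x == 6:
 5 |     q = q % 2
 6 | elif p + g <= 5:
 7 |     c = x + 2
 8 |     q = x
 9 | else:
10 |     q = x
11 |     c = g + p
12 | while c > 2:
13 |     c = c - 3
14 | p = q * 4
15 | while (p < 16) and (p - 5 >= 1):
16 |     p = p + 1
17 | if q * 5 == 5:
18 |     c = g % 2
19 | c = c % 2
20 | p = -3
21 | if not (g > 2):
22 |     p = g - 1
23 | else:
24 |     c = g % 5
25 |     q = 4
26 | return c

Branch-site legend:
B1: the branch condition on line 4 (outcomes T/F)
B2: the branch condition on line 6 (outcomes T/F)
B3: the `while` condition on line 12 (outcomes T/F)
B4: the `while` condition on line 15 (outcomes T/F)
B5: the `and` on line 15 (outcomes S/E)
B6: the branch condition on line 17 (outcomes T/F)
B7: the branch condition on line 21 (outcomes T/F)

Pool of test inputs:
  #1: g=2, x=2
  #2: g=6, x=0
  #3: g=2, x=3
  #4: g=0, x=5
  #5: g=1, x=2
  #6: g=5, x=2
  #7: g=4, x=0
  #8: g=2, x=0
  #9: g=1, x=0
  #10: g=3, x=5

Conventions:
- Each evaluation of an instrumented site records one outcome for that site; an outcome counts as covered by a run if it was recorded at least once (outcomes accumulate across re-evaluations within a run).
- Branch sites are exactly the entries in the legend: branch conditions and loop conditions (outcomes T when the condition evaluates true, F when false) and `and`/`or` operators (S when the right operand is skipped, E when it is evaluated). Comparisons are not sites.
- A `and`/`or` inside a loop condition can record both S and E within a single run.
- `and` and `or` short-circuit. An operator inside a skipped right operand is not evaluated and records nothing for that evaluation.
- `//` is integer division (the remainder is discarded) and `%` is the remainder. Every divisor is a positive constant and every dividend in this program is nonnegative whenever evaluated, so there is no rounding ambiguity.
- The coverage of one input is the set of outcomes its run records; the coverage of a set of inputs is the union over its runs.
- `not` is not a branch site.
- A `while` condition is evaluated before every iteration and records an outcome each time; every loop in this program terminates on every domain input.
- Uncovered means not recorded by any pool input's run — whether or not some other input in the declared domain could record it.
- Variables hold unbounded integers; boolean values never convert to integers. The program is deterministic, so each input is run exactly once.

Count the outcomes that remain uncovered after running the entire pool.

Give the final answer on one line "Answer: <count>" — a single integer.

input #1, g=2, x=2: outcomes B1=F, B2=T, B3=T, B3=F, B4=T, B4=F, B5=S, B5=E, B6=F, B7=T
input #2, g=6, x=0: outcomes B1=F, B2=F, B3=T, B3=F, B4=F, B5=E, B6=F, B7=F
input #3, g=2, x=3: outcomes B1=F, B2=T, B3=T, B3=F, B4=T, B4=F, B5=S, B5=E, B6=F, B7=T
input #4, g=0, x=5: outcomes B1=F, B2=T, B3=T, B3=F, B4=F, B5=S, B6=F, B7=T
input #5, g=1, x=2: outcomes B1=F, B2=T, B3=T, B3=F, B4=T, B4=F, B5=S, B5=E, B6=F, B7=T
input #6, g=5, x=2: outcomes B1=F, B2=F, B3=T, B3=F, B4=T, B4=F, B5=S, B5=E, B6=F, B7=F
input #7, g=4, x=0: outcomes B1=F, B2=T, B3=F, B4=F, B5=E, B6=F, B7=F
input #8, g=2, x=0: outcomes B1=F, B2=T, B3=F, B4=F, B5=E, B6=F, B7=T
input #9, g=1, x=0: outcomes B1=F, B2=T, B3=F, B4=F, B5=E, B6=F, B7=T
input #10, g=3, x=5: outcomes B1=F, B2=T, B3=T, B3=F, B4=F, B5=S, B6=F, B7=F
union over the pool: B1=F, B2=T, B2=F, B3=T, B3=F, B4=T, B4=F, B5=S, B5=E, B6=F, B7=T, B7=F
uncovered (2 of 14): B1=T, B6=T

Answer: 2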